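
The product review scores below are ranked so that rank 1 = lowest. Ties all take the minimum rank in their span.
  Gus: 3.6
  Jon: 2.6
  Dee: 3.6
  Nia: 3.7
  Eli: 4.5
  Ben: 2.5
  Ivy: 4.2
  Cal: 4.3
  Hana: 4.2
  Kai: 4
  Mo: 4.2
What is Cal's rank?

Sorted (ascending): 2.5, 2.6, 3.6, 3.6, 3.7, 4, 4.2, 4.2, 4.2, 4.3, 4.5
The 2 values of 3.6 occupy positions 3–4 → each gets rank 3.
The 3 values of 4.2 occupy positions 7–9 → each gets rank 7.
Cal has value 4.3 → rank 10.

10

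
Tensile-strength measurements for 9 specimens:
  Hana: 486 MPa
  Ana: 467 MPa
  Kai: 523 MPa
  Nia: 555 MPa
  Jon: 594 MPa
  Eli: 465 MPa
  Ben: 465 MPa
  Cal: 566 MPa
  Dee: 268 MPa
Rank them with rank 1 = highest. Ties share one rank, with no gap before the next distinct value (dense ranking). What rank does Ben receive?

Sorted (descending): 594, 566, 555, 523, 486, 467, 465, 465, 268
The 2 values of 465 share dense rank 7.
Remaining distinct values take the next consecutive integers.
Ben has value 465 MPa → rank 7.

7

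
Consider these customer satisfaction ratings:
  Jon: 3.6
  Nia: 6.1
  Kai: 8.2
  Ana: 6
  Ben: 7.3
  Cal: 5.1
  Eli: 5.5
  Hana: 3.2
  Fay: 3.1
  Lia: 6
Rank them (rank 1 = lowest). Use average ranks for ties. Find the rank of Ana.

Sorted (ascending): 3.1, 3.2, 3.6, 5.1, 5.5, 6, 6, 6.1, 7.3, 8.2
The 2 values of 6 occupy positions 6–7 → average rank (6+7)/2 = 6.5.
Ana has value 6 → rank 6.5.

6.5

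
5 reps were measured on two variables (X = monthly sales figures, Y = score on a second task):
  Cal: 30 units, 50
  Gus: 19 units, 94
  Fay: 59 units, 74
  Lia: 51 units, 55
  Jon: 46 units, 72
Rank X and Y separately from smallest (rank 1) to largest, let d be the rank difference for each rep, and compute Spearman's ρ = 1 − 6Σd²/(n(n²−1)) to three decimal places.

-0.100

Ranks of variable 1: 2, 1, 5, 4, 3
Ranks of variable 2: 1, 5, 4, 2, 3
d = r₁ − r₂: 1, -4, 1, 2, 0
d²: 1, 16, 1, 4, 0; Σd² = 22
ρ = 1 − 6·22/(5·24) = 1 − 132/120 = -0.100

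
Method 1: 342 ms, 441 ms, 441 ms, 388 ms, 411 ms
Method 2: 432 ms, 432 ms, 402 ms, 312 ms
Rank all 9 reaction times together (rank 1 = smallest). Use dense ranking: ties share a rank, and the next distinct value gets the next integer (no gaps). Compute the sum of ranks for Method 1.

Sorted (ascending): 312, 342, 388, 402, 411, 432, 432, 441, 441
The 2 values of 432 share dense rank 6.
The 2 values of 441 share dense rank 7.
Remaining distinct values take the next consecutive integers.
Method 1 values → pooled ranks: 342→2, 441→7, 441→7, 388→3, 411→5
Rank sum = 2 + 7 + 7 + 3 + 5 = 24

24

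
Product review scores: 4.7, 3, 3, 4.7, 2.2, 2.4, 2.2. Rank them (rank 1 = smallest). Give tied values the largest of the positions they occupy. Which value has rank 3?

2.4

Sorted (ascending): 2.2, 2.2, 2.4, 3, 3, 4.7, 4.7
The 2 values of 2.2 occupy positions 1–2 → each gets rank 2.
The 2 values of 3 occupy positions 4–5 → each gets rank 5.
The 2 values of 4.7 occupy positions 6–7 → each gets rank 7.
Rank 3 → value 2.4.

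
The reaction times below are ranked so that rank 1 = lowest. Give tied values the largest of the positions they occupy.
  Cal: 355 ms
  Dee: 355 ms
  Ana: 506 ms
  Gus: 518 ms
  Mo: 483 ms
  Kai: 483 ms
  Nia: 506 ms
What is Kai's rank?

Sorted (ascending): 355, 355, 483, 483, 506, 506, 518
The 2 values of 355 occupy positions 1–2 → each gets rank 2.
The 2 values of 483 occupy positions 3–4 → each gets rank 4.
The 2 values of 506 occupy positions 5–6 → each gets rank 6.
Kai has value 483 ms → rank 4.

4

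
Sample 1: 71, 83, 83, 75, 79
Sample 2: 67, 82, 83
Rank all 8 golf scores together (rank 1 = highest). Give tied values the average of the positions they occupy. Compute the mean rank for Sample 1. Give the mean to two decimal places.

Sorted (descending): 83, 83, 83, 82, 79, 75, 71, 67
The 3 values of 83 occupy positions 1–3 → average rank 2.
Sample 1 values → pooled ranks: 71→7, 83→2, 83→2, 75→6, 79→5
Mean rank = (7 + 2 + 2 + 6 + 5) / 5 = 4.40

4.40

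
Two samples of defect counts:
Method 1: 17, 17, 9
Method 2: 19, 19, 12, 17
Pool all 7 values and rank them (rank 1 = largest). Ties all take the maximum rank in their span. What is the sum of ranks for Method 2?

Sorted (descending): 19, 19, 17, 17, 17, 12, 9
The 2 values of 19 occupy positions 1–2 → each gets rank 2.
The 3 values of 17 occupy positions 3–5 → each gets rank 5.
Method 2 values → pooled ranks: 19→2, 19→2, 12→6, 17→5
Rank sum = 2 + 2 + 6 + 5 = 15

15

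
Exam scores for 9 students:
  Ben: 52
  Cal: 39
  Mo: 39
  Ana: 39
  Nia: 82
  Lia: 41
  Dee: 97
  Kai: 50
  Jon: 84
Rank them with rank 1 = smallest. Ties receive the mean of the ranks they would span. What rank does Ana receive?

2

Sorted (ascending): 39, 39, 39, 41, 50, 52, 82, 84, 97
The 3 values of 39 occupy positions 1–3 → average rank 2.
Ana has value 39 → rank 2.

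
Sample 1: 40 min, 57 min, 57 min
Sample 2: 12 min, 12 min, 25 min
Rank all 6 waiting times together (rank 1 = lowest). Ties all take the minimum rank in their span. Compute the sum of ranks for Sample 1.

14

Sorted (ascending): 12, 12, 25, 40, 57, 57
The 2 values of 12 occupy positions 1–2 → each gets rank 1.
The 2 values of 57 occupy positions 5–6 → each gets rank 5.
Sample 1 values → pooled ranks: 40→4, 57→5, 57→5
Rank sum = 4 + 5 + 5 = 14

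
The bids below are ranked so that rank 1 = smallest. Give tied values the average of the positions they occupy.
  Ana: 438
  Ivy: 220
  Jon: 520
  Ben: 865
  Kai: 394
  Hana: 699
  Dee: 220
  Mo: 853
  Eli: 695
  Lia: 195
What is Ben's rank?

10

Sorted (ascending): 195, 220, 220, 394, 438, 520, 695, 699, 853, 865
The 2 values of 220 occupy positions 2–3 → average rank (2+3)/2 = 2.5.
Ben has value 865 → rank 10.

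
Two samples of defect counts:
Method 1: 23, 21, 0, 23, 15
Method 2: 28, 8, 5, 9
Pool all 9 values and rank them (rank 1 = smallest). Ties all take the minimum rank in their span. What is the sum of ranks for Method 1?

26

Sorted (ascending): 0, 5, 8, 9, 15, 21, 23, 23, 28
The 2 values of 23 occupy positions 7–8 → each gets rank 7.
Method 1 values → pooled ranks: 23→7, 21→6, 0→1, 23→7, 15→5
Rank sum = 7 + 6 + 1 + 7 + 5 = 26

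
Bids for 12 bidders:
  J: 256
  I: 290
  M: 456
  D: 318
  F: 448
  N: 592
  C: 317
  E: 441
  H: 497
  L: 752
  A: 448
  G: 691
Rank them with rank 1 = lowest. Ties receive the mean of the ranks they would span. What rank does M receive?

Sorted (ascending): 256, 290, 317, 318, 441, 448, 448, 456, 497, 592, 691, 752
The 2 values of 448 occupy positions 6–7 → average rank (6+7)/2 = 6.5.
M has value 456 → rank 8.

8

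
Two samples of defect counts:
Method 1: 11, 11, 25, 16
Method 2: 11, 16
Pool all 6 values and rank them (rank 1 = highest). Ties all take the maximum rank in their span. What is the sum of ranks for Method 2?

9

Sorted (descending): 25, 16, 16, 11, 11, 11
The 2 values of 16 occupy positions 2–3 → each gets rank 3.
The 3 values of 11 occupy positions 4–6 → each gets rank 6.
Method 2 values → pooled ranks: 11→6, 16→3
Rank sum = 6 + 3 = 9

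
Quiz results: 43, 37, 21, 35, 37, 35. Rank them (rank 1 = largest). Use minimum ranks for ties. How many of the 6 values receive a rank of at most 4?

Sorted (descending): 43, 37, 37, 35, 35, 21
The 2 values of 37 occupy positions 2–3 → each gets rank 2.
The 2 values of 35 occupy positions 4–5 → each gets rank 4.
Ranks ≤ 4: {1, 2, 2, 4, 4} → 5 values.

5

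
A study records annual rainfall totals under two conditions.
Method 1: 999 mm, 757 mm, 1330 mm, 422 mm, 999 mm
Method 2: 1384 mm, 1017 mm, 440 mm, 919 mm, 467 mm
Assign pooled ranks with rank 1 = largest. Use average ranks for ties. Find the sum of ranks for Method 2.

27

Sorted (descending): 1384, 1330, 1017, 999, 999, 919, 757, 467, 440, 422
The 2 values of 999 occupy positions 4–5 → average rank (4+5)/2 = 4.5.
Method 2 values → pooled ranks: 1384→1, 1017→3, 440→9, 919→6, 467→8
Rank sum = 1 + 3 + 9 + 6 + 8 = 27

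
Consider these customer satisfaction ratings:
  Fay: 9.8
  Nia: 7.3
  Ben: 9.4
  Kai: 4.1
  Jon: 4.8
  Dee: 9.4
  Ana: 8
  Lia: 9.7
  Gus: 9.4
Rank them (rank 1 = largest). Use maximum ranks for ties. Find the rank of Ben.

Sorted (descending): 9.8, 9.7, 9.4, 9.4, 9.4, 8, 7.3, 4.8, 4.1
The 3 values of 9.4 occupy positions 3–5 → each gets rank 5.
Ben has value 9.4 → rank 5.

5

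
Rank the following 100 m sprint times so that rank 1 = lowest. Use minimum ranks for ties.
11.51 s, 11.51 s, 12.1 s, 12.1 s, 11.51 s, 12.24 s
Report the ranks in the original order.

Sorted (ascending): 11.51, 11.51, 11.51, 12.1, 12.1, 12.24
The 3 values of 11.51 occupy positions 1–3 → each gets rank 1.
The 2 values of 12.1 occupy positions 4–5 → each gets rank 4.

1, 1, 4, 4, 1, 6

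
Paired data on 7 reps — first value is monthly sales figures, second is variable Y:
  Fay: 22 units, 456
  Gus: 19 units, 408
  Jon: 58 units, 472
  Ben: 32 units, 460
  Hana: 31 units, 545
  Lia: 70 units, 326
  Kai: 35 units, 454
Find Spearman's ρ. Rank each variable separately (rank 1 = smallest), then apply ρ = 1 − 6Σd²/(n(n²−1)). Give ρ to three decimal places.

-0.107

Ranks of variable 1: 2, 1, 6, 4, 3, 7, 5
Ranks of variable 2: 4, 2, 6, 5, 7, 1, 3
d = r₁ − r₂: -2, -1, 0, -1, -4, 6, 2
d²: 4, 1, 0, 1, 16, 36, 4; Σd² = 62
ρ = 1 − 6·62/(7·48) = 1 − 372/336 = -0.107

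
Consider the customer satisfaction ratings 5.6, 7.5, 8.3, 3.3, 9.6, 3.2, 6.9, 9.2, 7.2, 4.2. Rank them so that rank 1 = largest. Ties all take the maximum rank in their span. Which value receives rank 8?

4.2

Sorted (descending): 9.6, 9.2, 8.3, 7.5, 7.2, 6.9, 5.6, 4.2, 3.3, 3.2
No ties — each value takes its position as its rank.
Rank 8 → value 4.2.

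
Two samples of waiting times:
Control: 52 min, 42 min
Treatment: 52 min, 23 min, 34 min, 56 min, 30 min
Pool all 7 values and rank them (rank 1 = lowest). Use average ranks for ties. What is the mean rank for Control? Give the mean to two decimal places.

Sorted (ascending): 23, 30, 34, 42, 52, 52, 56
The 2 values of 52 occupy positions 5–6 → average rank (5+6)/2 = 5.5.
Control values → pooled ranks: 52→5.5, 42→4
Mean rank = (5.5 + 4) / 2 = 4.75

4.75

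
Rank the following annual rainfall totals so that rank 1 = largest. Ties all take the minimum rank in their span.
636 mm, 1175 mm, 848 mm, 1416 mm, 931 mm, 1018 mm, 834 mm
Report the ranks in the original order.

7, 2, 5, 1, 4, 3, 6

Sorted (descending): 1416, 1175, 1018, 931, 848, 834, 636
No ties — each value takes its position as its rank.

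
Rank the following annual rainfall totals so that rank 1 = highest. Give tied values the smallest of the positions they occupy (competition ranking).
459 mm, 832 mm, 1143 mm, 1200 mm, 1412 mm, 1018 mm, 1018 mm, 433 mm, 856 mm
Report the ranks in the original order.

Sorted (descending): 1412, 1200, 1143, 1018, 1018, 856, 832, 459, 433
The 2 values of 1018 occupy positions 4–5 → each gets rank 4.

8, 7, 3, 2, 1, 4, 4, 9, 6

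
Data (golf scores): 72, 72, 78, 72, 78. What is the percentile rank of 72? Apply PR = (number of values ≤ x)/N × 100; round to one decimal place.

N = 5.
Strictly below 72: 0. Equal to 72: 3.
PR = 3/5 × 100 = 60.0

60.0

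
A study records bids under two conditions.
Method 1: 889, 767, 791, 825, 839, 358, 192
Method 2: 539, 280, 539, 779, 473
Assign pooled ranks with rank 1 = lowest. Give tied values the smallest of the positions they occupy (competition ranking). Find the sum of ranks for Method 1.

Sorted (ascending): 192, 280, 358, 473, 539, 539, 767, 779, 791, 825, 839, 889
The 2 values of 539 occupy positions 5–6 → each gets rank 5.
Method 1 values → pooled ranks: 889→12, 767→7, 791→9, 825→10, 839→11, 358→3, 192→1
Rank sum = 12 + 7 + 9 + 10 + 11 + 3 + 1 = 53

53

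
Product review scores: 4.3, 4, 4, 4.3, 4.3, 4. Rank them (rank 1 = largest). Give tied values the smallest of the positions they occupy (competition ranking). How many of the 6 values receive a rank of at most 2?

Sorted (descending): 4.3, 4.3, 4.3, 4, 4, 4
The 3 values of 4.3 occupy positions 1–3 → each gets rank 1.
The 3 values of 4 occupy positions 4–6 → each gets rank 4.
Ranks ≤ 2: {1, 1, 1} → 3 values.

3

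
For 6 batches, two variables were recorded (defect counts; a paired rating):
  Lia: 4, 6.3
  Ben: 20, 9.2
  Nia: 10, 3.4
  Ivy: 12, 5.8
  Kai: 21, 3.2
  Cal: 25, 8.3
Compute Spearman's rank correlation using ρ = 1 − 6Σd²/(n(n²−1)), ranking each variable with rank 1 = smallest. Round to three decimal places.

Ranks of variable 1: 1, 4, 2, 3, 5, 6
Ranks of variable 2: 4, 6, 2, 3, 1, 5
d = r₁ − r₂: -3, -2, 0, 0, 4, 1
d²: 9, 4, 0, 0, 16, 1; Σd² = 30
ρ = 1 − 6·30/(6·35) = 1 − 180/210 = 0.143

0.143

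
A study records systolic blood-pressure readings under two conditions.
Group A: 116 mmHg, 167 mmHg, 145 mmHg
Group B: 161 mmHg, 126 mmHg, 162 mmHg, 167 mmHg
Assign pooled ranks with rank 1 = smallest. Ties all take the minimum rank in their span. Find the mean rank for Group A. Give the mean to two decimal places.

3.33

Sorted (ascending): 116, 126, 145, 161, 162, 167, 167
The 2 values of 167 occupy positions 6–7 → each gets rank 6.
Group A values → pooled ranks: 116→1, 167→6, 145→3
Mean rank = (1 + 6 + 3) / 3 = 3.33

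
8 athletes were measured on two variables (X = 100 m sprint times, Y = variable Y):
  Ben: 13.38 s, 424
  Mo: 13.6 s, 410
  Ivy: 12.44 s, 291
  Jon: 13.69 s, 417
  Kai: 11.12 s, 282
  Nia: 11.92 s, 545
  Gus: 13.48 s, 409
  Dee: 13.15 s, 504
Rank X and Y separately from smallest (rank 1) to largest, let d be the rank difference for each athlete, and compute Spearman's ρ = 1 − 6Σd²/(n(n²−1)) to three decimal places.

Ranks of variable 1: 5, 7, 3, 8, 1, 2, 6, 4
Ranks of variable 2: 6, 4, 2, 5, 1, 8, 3, 7
d = r₁ − r₂: -1, 3, 1, 3, 0, -6, 3, -3
d²: 1, 9, 1, 9, 0, 36, 9, 9; Σd² = 74
ρ = 1 − 6·74/(8·63) = 1 − 444/504 = 0.119

0.119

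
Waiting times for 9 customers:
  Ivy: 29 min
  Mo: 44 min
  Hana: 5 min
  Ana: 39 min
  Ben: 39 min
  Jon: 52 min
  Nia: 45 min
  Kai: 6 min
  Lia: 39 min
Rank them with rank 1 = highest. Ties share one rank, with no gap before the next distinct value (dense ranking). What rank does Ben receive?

Sorted (descending): 52, 45, 44, 39, 39, 39, 29, 6, 5
The 3 values of 39 share dense rank 4.
Remaining distinct values take the next consecutive integers.
Ben has value 39 min → rank 4.

4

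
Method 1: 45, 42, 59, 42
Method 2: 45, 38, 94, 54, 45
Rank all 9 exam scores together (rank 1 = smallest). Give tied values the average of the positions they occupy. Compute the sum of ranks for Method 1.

18

Sorted (ascending): 38, 42, 42, 45, 45, 45, 54, 59, 94
The 2 values of 42 occupy positions 2–3 → average rank (2+3)/2 = 2.5.
The 3 values of 45 occupy positions 4–6 → average rank 5.
Method 1 values → pooled ranks: 45→5, 42→2.5, 59→8, 42→2.5
Rank sum = 5 + 2.5 + 8 + 2.5 = 18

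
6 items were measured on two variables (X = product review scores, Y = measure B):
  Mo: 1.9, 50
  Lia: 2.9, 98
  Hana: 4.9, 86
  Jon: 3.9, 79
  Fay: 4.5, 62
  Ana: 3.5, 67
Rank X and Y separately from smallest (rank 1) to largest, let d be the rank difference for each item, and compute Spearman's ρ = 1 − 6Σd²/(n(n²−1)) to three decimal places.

0.257

Ranks of variable 1: 1, 2, 6, 4, 5, 3
Ranks of variable 2: 1, 6, 5, 4, 2, 3
d = r₁ − r₂: 0, -4, 1, 0, 3, 0
d²: 0, 16, 1, 0, 9, 0; Σd² = 26
ρ = 1 − 6·26/(6·35) = 1 − 156/210 = 0.257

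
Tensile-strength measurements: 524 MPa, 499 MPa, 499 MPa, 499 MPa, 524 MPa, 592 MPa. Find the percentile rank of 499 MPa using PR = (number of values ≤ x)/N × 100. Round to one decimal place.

50.0

N = 6.
Strictly below 499: 0. Equal to 499: 3.
PR = 3/6 × 100 = 50.0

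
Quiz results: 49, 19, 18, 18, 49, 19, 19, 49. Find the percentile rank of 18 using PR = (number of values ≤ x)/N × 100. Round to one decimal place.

25.0

N = 8.
Strictly below 18: 0. Equal to 18: 2.
PR = 2/8 × 100 = 25.0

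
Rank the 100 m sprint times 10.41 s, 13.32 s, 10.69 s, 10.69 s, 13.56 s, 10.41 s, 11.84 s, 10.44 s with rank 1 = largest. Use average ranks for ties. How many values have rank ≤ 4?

3

Sorted (descending): 13.56, 13.32, 11.84, 10.69, 10.69, 10.44, 10.41, 10.41
The 2 values of 10.69 occupy positions 4–5 → average rank (4+5)/2 = 4.5.
The 2 values of 10.41 occupy positions 7–8 → average rank (7+8)/2 = 7.5.
Ranks ≤ 4: {1, 2, 3} → 3 values.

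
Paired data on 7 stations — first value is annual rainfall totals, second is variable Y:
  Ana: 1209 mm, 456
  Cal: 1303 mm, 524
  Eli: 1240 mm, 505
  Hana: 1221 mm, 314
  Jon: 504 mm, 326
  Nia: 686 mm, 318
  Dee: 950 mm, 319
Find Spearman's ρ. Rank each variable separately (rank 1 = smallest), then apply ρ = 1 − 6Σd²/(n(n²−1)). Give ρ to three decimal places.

0.536

Ranks of variable 1: 4, 7, 6, 5, 1, 2, 3
Ranks of variable 2: 5, 7, 6, 1, 4, 2, 3
d = r₁ − r₂: -1, 0, 0, 4, -3, 0, 0
d²: 1, 0, 0, 16, 9, 0, 0; Σd² = 26
ρ = 1 − 6·26/(7·48) = 1 − 156/336 = 0.536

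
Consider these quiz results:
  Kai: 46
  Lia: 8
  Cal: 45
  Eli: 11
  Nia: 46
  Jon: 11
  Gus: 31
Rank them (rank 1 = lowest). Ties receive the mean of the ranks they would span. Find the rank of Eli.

2.5

Sorted (ascending): 8, 11, 11, 31, 45, 46, 46
The 2 values of 11 occupy positions 2–3 → average rank (2+3)/2 = 2.5.
The 2 values of 46 occupy positions 6–7 → average rank (6+7)/2 = 6.5.
Eli has value 11 → rank 2.5.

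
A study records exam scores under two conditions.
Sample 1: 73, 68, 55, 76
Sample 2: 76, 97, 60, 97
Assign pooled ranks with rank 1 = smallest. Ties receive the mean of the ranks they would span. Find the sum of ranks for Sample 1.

Sorted (ascending): 55, 60, 68, 73, 76, 76, 97, 97
The 2 values of 76 occupy positions 5–6 → average rank (5+6)/2 = 5.5.
The 2 values of 97 occupy positions 7–8 → average rank (7+8)/2 = 7.5.
Sample 1 values → pooled ranks: 73→4, 68→3, 55→1, 76→5.5
Rank sum = 4 + 3 + 1 + 5.5 = 13.5

13.5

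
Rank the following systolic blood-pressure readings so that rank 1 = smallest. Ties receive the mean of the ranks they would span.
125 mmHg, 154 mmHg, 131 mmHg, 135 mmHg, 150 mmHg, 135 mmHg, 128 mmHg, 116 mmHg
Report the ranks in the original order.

2, 8, 4, 5.5, 7, 5.5, 3, 1

Sorted (ascending): 116, 125, 128, 131, 135, 135, 150, 154
The 2 values of 135 occupy positions 5–6 → average rank (5+6)/2 = 5.5.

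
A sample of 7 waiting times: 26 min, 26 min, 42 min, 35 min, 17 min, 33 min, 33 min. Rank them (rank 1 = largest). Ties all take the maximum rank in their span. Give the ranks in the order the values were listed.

6, 6, 1, 2, 7, 4, 4

Sorted (descending): 42, 35, 33, 33, 26, 26, 17
The 2 values of 33 occupy positions 3–4 → each gets rank 4.
The 2 values of 26 occupy positions 5–6 → each gets rank 6.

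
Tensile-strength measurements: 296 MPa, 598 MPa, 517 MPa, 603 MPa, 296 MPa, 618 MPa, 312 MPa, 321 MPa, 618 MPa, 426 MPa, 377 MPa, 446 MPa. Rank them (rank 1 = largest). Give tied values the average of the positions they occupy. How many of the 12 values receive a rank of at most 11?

10

Sorted (descending): 618, 618, 603, 598, 517, 446, 426, 377, 321, 312, 296, 296
The 2 values of 618 occupy positions 1–2 → average rank (1+2)/2 = 1.5.
The 2 values of 296 occupy positions 11–12 → average rank (11+12)/2 = 11.5.
Ranks ≤ 11: {1.5, 1.5, 3, 4, 5, 6, 7, 8, 9, 10} → 10 values.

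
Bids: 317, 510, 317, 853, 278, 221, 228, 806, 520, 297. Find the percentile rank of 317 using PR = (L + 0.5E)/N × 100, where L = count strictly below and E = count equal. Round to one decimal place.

N = 10.
Strictly below 317: 4. Equal to 317: 2.
PR = (4 + 0.5·2)/10 × 100 = 50.0

50.0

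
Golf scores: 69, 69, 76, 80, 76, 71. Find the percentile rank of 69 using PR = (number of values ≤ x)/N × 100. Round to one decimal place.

N = 6.
Strictly below 69: 0. Equal to 69: 2.
PR = 2/6 × 100 = 33.3

33.3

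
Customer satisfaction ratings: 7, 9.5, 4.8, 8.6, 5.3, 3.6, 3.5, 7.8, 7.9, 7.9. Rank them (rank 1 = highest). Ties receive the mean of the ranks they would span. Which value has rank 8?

4.8

Sorted (descending): 9.5, 8.6, 7.9, 7.9, 7.8, 7, 5.3, 4.8, 3.6, 3.5
The 2 values of 7.9 occupy positions 3–4 → average rank (3+4)/2 = 3.5.
Rank 8 → value 4.8.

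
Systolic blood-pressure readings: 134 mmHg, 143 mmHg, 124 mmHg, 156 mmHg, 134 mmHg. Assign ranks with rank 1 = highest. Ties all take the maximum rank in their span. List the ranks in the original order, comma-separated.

Sorted (descending): 156, 143, 134, 134, 124
The 2 values of 134 occupy positions 3–4 → each gets rank 4.

4, 2, 5, 1, 4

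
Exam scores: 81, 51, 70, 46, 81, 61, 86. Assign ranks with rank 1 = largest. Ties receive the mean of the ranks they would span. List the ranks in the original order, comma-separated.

Sorted (descending): 86, 81, 81, 70, 61, 51, 46
The 2 values of 81 occupy positions 2–3 → average rank (2+3)/2 = 2.5.

2.5, 6, 4, 7, 2.5, 5, 1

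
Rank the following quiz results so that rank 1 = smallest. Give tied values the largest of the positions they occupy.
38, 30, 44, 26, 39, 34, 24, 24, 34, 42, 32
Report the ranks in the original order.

8, 4, 11, 3, 9, 7, 2, 2, 7, 10, 5

Sorted (ascending): 24, 24, 26, 30, 32, 34, 34, 38, 39, 42, 44
The 2 values of 24 occupy positions 1–2 → each gets rank 2.
The 2 values of 34 occupy positions 6–7 → each gets rank 7.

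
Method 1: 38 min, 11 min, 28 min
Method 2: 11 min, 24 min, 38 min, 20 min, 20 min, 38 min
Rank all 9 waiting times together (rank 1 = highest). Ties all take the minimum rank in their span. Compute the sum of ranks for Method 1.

13

Sorted (descending): 38, 38, 38, 28, 24, 20, 20, 11, 11
The 3 values of 38 occupy positions 1–3 → each gets rank 1.
The 2 values of 20 occupy positions 6–7 → each gets rank 6.
The 2 values of 11 occupy positions 8–9 → each gets rank 8.
Method 1 values → pooled ranks: 38→1, 11→8, 28→4
Rank sum = 1 + 8 + 4 = 13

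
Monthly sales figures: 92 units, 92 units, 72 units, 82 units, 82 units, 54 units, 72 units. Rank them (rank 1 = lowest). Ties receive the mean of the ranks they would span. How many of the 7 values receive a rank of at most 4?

Sorted (ascending): 54, 72, 72, 82, 82, 92, 92
The 2 values of 72 occupy positions 2–3 → average rank (2+3)/2 = 2.5.
The 2 values of 82 occupy positions 4–5 → average rank (4+5)/2 = 4.5.
The 2 values of 92 occupy positions 6–7 → average rank (6+7)/2 = 6.5.
Ranks ≤ 4: {1, 2.5, 2.5} → 3 values.

3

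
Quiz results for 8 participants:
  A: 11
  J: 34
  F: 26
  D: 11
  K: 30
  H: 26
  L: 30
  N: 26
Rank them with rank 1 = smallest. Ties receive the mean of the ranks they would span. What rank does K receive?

Sorted (ascending): 11, 11, 26, 26, 26, 30, 30, 34
The 2 values of 11 occupy positions 1–2 → average rank (1+2)/2 = 1.5.
The 3 values of 26 occupy positions 3–5 → average rank 4.
The 2 values of 30 occupy positions 6–7 → average rank (6+7)/2 = 6.5.
K has value 30 → rank 6.5.

6.5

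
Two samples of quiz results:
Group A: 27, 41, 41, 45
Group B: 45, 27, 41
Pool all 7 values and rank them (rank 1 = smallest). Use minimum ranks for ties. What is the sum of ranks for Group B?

Sorted (ascending): 27, 27, 41, 41, 41, 45, 45
The 2 values of 27 occupy positions 1–2 → each gets rank 1.
The 3 values of 41 occupy positions 3–5 → each gets rank 3.
The 2 values of 45 occupy positions 6–7 → each gets rank 6.
Group B values → pooled ranks: 45→6, 27→1, 41→3
Rank sum = 6 + 1 + 3 = 10

10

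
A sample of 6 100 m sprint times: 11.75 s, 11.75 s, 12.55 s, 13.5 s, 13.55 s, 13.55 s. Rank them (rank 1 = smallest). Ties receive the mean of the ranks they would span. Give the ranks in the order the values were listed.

Sorted (ascending): 11.75, 11.75, 12.55, 13.5, 13.55, 13.55
The 2 values of 11.75 occupy positions 1–2 → average rank (1+2)/2 = 1.5.
The 2 values of 13.55 occupy positions 5–6 → average rank (5+6)/2 = 5.5.

1.5, 1.5, 3, 4, 5.5, 5.5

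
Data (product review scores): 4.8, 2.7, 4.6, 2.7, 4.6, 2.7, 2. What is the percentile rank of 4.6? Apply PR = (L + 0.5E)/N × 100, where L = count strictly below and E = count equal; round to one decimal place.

71.4

N = 7.
Strictly below 4.6: 4. Equal to 4.6: 2.
PR = (4 + 0.5·2)/7 × 100 = 71.4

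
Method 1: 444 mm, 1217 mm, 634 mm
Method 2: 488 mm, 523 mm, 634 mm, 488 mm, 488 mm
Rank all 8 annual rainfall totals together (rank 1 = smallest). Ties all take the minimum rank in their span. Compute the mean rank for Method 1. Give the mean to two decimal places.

5.00

Sorted (ascending): 444, 488, 488, 488, 523, 634, 634, 1217
The 3 values of 488 occupy positions 2–4 → each gets rank 2.
The 2 values of 634 occupy positions 6–7 → each gets rank 6.
Method 1 values → pooled ranks: 444→1, 1217→8, 634→6
Mean rank = (1 + 8 + 6) / 3 = 5.00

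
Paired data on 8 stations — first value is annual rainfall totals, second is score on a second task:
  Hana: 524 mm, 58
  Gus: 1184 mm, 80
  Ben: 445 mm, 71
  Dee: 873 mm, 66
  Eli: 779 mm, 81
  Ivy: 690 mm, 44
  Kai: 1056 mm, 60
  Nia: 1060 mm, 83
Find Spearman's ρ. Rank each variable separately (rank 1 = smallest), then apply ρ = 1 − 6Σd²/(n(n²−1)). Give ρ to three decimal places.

0.476

Ranks of variable 1: 2, 8, 1, 5, 4, 3, 6, 7
Ranks of variable 2: 2, 6, 5, 4, 7, 1, 3, 8
d = r₁ − r₂: 0, 2, -4, 1, -3, 2, 3, -1
d²: 0, 4, 16, 1, 9, 4, 9, 1; Σd² = 44
ρ = 1 − 6·44/(8·63) = 1 − 264/504 = 0.476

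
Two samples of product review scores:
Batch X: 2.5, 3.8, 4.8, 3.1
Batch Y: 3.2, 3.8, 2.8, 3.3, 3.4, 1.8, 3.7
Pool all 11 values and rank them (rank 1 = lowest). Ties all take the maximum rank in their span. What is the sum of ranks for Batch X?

Sorted (ascending): 1.8, 2.5, 2.8, 3.1, 3.2, 3.3, 3.4, 3.7, 3.8, 3.8, 4.8
The 2 values of 3.8 occupy positions 9–10 → each gets rank 10.
Batch X values → pooled ranks: 2.5→2, 3.8→10, 4.8→11, 3.1→4
Rank sum = 2 + 10 + 11 + 4 = 27

27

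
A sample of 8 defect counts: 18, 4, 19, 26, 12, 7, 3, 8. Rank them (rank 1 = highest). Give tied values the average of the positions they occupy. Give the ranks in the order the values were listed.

Sorted (descending): 26, 19, 18, 12, 8, 7, 4, 3
No ties — each value takes its position as its rank.

3, 7, 2, 1, 4, 6, 8, 5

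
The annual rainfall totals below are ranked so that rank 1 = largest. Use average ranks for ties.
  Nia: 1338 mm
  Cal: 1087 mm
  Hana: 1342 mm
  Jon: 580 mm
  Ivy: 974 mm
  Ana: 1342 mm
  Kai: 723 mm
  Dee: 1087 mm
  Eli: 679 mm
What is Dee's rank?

4.5

Sorted (descending): 1342, 1342, 1338, 1087, 1087, 974, 723, 679, 580
The 2 values of 1342 occupy positions 1–2 → average rank (1+2)/2 = 1.5.
The 2 values of 1087 occupy positions 4–5 → average rank (4+5)/2 = 4.5.
Dee has value 1087 mm → rank 4.5.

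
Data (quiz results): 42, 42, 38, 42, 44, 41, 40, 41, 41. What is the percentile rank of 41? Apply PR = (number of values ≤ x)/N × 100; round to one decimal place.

55.6

N = 9.
Strictly below 41: 2. Equal to 41: 3.
PR = 5/9 × 100 = 55.6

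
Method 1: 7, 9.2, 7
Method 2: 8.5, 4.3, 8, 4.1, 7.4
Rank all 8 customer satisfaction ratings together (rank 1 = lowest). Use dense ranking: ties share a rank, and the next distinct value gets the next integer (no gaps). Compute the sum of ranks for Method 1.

Sorted (ascending): 4.1, 4.3, 7, 7, 7.4, 8, 8.5, 9.2
The 2 values of 7 share dense rank 3.
Remaining distinct values take the next consecutive integers.
Method 1 values → pooled ranks: 7→3, 9.2→7, 7→3
Rank sum = 3 + 7 + 3 = 13

13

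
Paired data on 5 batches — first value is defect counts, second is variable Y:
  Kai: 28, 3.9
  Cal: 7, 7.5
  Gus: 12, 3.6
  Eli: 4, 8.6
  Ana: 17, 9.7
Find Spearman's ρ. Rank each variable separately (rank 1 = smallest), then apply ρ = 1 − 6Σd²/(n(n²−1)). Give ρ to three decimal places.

-0.200

Ranks of variable 1: 5, 2, 3, 1, 4
Ranks of variable 2: 2, 3, 1, 4, 5
d = r₁ − r₂: 3, -1, 2, -3, -1
d²: 9, 1, 4, 9, 1; Σd² = 24
ρ = 1 − 6·24/(5·24) = 1 − 144/120 = -0.200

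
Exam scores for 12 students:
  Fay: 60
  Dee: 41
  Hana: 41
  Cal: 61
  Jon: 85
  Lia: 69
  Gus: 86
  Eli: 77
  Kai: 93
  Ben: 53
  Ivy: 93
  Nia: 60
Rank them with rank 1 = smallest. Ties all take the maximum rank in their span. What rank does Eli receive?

Sorted (ascending): 41, 41, 53, 60, 60, 61, 69, 77, 85, 86, 93, 93
The 2 values of 41 occupy positions 1–2 → each gets rank 2.
The 2 values of 60 occupy positions 4–5 → each gets rank 5.
The 2 values of 93 occupy positions 11–12 → each gets rank 12.
Eli has value 77 → rank 8.

8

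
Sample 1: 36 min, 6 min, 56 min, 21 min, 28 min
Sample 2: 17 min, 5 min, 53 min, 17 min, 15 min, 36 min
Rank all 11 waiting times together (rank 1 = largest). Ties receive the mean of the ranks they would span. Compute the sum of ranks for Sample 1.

25.5

Sorted (descending): 56, 53, 36, 36, 28, 21, 17, 17, 15, 6, 5
The 2 values of 36 occupy positions 3–4 → average rank (3+4)/2 = 3.5.
The 2 values of 17 occupy positions 7–8 → average rank (7+8)/2 = 7.5.
Sample 1 values → pooled ranks: 36→3.5, 6→10, 56→1, 21→6, 28→5
Rank sum = 3.5 + 10 + 1 + 6 + 5 = 25.5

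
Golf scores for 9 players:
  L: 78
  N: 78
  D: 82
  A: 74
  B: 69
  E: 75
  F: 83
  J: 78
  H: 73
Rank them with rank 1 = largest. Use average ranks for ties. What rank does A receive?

Sorted (descending): 83, 82, 78, 78, 78, 75, 74, 73, 69
The 3 values of 78 occupy positions 3–5 → average rank 4.
A has value 74 → rank 7.

7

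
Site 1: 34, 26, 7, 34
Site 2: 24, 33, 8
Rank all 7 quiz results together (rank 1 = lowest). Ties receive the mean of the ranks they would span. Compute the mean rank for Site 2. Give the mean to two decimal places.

Sorted (ascending): 7, 8, 24, 26, 33, 34, 34
The 2 values of 34 occupy positions 6–7 → average rank (6+7)/2 = 6.5.
Site 2 values → pooled ranks: 24→3, 33→5, 8→2
Mean rank = (3 + 5 + 2) / 3 = 3.33

3.33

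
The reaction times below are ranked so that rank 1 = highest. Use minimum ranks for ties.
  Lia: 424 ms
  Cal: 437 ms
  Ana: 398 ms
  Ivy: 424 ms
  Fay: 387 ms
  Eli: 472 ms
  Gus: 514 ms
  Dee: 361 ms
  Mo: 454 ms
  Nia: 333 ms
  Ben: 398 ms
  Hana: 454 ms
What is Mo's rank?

Sorted (descending): 514, 472, 454, 454, 437, 424, 424, 398, 398, 387, 361, 333
The 2 values of 454 occupy positions 3–4 → each gets rank 3.
The 2 values of 424 occupy positions 6–7 → each gets rank 6.
The 2 values of 398 occupy positions 8–9 → each gets rank 8.
Mo has value 454 ms → rank 3.

3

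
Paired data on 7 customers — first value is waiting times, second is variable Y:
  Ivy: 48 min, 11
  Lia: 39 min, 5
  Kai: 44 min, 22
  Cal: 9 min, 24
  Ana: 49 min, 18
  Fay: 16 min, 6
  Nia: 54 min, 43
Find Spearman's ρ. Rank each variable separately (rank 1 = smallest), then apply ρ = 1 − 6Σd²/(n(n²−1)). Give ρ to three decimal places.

0.321

Ranks of variable 1: 5, 3, 4, 1, 6, 2, 7
Ranks of variable 2: 3, 1, 5, 6, 4, 2, 7
d = r₁ − r₂: 2, 2, -1, -5, 2, 0, 0
d²: 4, 4, 1, 25, 4, 0, 0; Σd² = 38
ρ = 1 − 6·38/(7·48) = 1 − 228/336 = 0.321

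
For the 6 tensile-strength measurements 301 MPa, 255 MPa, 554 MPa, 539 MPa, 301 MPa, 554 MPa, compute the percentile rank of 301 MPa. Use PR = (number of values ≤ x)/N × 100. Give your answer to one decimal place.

50.0

N = 6.
Strictly below 301: 1. Equal to 301: 2.
PR = 3/6 × 100 = 50.0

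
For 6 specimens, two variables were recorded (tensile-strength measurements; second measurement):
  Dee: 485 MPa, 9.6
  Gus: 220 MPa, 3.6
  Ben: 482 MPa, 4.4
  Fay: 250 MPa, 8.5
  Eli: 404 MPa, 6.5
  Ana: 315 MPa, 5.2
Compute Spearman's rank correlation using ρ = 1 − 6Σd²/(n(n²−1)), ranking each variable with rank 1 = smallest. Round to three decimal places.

0.486

Ranks of variable 1: 6, 1, 5, 2, 4, 3
Ranks of variable 2: 6, 1, 2, 5, 4, 3
d = r₁ − r₂: 0, 0, 3, -3, 0, 0
d²: 0, 0, 9, 9, 0, 0; Σd² = 18
ρ = 1 − 6·18/(6·35) = 1 − 108/210 = 0.486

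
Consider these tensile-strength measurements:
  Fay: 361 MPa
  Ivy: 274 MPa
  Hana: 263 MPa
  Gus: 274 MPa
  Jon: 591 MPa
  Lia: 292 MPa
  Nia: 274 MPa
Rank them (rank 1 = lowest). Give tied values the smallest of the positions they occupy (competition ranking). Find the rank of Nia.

2

Sorted (ascending): 263, 274, 274, 274, 292, 361, 591
The 3 values of 274 occupy positions 2–4 → each gets rank 2.
Nia has value 274 MPa → rank 2.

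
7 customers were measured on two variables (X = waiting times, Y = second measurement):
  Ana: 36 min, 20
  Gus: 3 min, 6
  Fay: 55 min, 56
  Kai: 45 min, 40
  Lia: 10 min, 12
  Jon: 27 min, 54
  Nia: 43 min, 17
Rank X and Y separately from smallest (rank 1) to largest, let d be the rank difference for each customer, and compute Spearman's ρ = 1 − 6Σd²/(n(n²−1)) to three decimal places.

0.750

Ranks of variable 1: 4, 1, 7, 6, 2, 3, 5
Ranks of variable 2: 4, 1, 7, 5, 2, 6, 3
d = r₁ − r₂: 0, 0, 0, 1, 0, -3, 2
d²: 0, 0, 0, 1, 0, 9, 4; Σd² = 14
ρ = 1 − 6·14/(7·48) = 1 − 84/336 = 0.750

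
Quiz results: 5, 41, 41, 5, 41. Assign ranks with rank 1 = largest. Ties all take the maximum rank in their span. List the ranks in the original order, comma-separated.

Sorted (descending): 41, 41, 41, 5, 5
The 3 values of 41 occupy positions 1–3 → each gets rank 3.
The 2 values of 5 occupy positions 4–5 → each gets rank 5.

5, 3, 3, 5, 3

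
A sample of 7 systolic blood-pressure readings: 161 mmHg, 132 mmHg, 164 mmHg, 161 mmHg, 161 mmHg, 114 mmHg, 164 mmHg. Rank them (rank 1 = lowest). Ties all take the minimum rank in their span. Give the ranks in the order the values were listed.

3, 2, 6, 3, 3, 1, 6

Sorted (ascending): 114, 132, 161, 161, 161, 164, 164
The 3 values of 161 occupy positions 3–5 → each gets rank 3.
The 2 values of 164 occupy positions 6–7 → each gets rank 6.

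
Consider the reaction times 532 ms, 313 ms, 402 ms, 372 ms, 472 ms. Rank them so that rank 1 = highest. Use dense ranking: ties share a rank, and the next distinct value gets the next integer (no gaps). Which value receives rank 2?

472

Sorted (descending): 532, 472, 402, 372, 313
No ties — each value takes its position as its rank.
Rank 2 → value 472.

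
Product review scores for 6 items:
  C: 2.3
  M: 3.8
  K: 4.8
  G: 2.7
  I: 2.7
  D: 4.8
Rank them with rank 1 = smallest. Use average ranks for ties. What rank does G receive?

2.5

Sorted (ascending): 2.3, 2.7, 2.7, 3.8, 4.8, 4.8
The 2 values of 2.7 occupy positions 2–3 → average rank (2+3)/2 = 2.5.
The 2 values of 4.8 occupy positions 5–6 → average rank (5+6)/2 = 5.5.
G has value 2.7 → rank 2.5.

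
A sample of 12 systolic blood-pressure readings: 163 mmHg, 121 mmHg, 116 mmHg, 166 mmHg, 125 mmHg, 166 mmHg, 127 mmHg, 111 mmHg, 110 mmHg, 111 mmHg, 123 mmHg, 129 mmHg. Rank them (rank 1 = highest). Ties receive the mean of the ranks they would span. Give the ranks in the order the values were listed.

3, 8, 9, 1.5, 6, 1.5, 5, 10.5, 12, 10.5, 7, 4

Sorted (descending): 166, 166, 163, 129, 127, 125, 123, 121, 116, 111, 111, 110
The 2 values of 166 occupy positions 1–2 → average rank (1+2)/2 = 1.5.
The 2 values of 111 occupy positions 10–11 → average rank (10+11)/2 = 10.5.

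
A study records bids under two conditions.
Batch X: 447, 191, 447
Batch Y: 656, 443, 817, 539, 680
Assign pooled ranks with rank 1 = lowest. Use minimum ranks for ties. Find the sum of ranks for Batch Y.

Sorted (ascending): 191, 443, 447, 447, 539, 656, 680, 817
The 2 values of 447 occupy positions 3–4 → each gets rank 3.
Batch Y values → pooled ranks: 656→6, 443→2, 817→8, 539→5, 680→7
Rank sum = 6 + 2 + 8 + 5 + 7 = 28

28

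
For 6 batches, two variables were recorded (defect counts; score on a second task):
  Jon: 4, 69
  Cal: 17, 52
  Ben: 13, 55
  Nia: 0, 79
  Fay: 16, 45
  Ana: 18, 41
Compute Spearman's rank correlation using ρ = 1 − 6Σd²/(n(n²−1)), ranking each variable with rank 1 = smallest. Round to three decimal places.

Ranks of variable 1: 2, 5, 3, 1, 4, 6
Ranks of variable 2: 5, 3, 4, 6, 2, 1
d = r₁ − r₂: -3, 2, -1, -5, 2, 5
d²: 9, 4, 1, 25, 4, 25; Σd² = 68
ρ = 1 − 6·68/(6·35) = 1 − 408/210 = -0.943

-0.943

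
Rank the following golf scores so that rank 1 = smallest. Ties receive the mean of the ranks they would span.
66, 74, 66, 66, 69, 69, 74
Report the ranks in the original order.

Sorted (ascending): 66, 66, 66, 69, 69, 74, 74
The 3 values of 66 occupy positions 1–3 → average rank 2.
The 2 values of 69 occupy positions 4–5 → average rank (4+5)/2 = 4.5.
The 2 values of 74 occupy positions 6–7 → average rank (6+7)/2 = 6.5.

2, 6.5, 2, 2, 4.5, 4.5, 6.5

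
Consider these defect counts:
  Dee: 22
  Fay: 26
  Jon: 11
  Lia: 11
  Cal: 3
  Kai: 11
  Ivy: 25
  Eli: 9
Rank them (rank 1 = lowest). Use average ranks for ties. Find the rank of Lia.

Sorted (ascending): 3, 9, 11, 11, 11, 22, 25, 26
The 3 values of 11 occupy positions 3–5 → average rank 4.
Lia has value 11 → rank 4.

4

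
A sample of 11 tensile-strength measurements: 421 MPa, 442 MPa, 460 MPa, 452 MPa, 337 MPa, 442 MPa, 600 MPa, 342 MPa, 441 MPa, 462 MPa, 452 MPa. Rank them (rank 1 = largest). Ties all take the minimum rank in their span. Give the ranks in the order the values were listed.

Sorted (descending): 600, 462, 460, 452, 452, 442, 442, 441, 421, 342, 337
The 2 values of 452 occupy positions 4–5 → each gets rank 4.
The 2 values of 442 occupy positions 6–7 → each gets rank 6.

9, 6, 3, 4, 11, 6, 1, 10, 8, 2, 4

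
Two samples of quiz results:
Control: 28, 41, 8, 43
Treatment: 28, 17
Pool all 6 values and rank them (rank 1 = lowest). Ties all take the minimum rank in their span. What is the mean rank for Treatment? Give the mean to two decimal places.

2.50

Sorted (ascending): 8, 17, 28, 28, 41, 43
The 2 values of 28 occupy positions 3–4 → each gets rank 3.
Treatment values → pooled ranks: 28→3, 17→2
Mean rank = (3 + 2) / 2 = 2.50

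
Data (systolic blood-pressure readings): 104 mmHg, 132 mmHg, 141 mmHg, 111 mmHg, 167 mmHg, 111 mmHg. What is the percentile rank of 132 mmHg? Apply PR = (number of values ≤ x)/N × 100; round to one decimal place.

N = 6.
Strictly below 132: 3. Equal to 132: 1.
PR = 4/6 × 100 = 66.7

66.7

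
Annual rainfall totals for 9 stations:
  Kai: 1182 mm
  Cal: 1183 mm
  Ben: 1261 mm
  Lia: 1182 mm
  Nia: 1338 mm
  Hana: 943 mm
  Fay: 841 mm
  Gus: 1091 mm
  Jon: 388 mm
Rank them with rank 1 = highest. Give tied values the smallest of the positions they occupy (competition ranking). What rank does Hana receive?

7

Sorted (descending): 1338, 1261, 1183, 1182, 1182, 1091, 943, 841, 388
The 2 values of 1182 occupy positions 4–5 → each gets rank 4.
Hana has value 943 mm → rank 7.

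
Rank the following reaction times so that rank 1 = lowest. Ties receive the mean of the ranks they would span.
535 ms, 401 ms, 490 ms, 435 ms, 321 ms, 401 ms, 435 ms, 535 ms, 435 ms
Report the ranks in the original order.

Sorted (ascending): 321, 401, 401, 435, 435, 435, 490, 535, 535
The 2 values of 401 occupy positions 2–3 → average rank (2+3)/2 = 2.5.
The 3 values of 435 occupy positions 4–6 → average rank 5.
The 2 values of 535 occupy positions 8–9 → average rank (8+9)/2 = 8.5.

8.5, 2.5, 7, 5, 1, 2.5, 5, 8.5, 5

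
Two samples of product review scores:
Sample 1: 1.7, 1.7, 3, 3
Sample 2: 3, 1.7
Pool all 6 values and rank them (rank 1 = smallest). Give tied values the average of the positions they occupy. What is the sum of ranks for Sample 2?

Sorted (ascending): 1.7, 1.7, 1.7, 3, 3, 3
The 3 values of 1.7 occupy positions 1–3 → average rank 2.
The 3 values of 3 occupy positions 4–6 → average rank 5.
Sample 2 values → pooled ranks: 3→5, 1.7→2
Rank sum = 5 + 2 = 7

7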